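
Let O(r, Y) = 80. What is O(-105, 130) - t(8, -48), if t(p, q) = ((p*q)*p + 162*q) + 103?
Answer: 10825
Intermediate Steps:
t(p, q) = 103 + 162*q + q*p**2 (t(p, q) = (q*p**2 + 162*q) + 103 = (162*q + q*p**2) + 103 = 103 + 162*q + q*p**2)
O(-105, 130) - t(8, -48) = 80 - (103 + 162*(-48) - 48*8**2) = 80 - (103 - 7776 - 48*64) = 80 - (103 - 7776 - 3072) = 80 - 1*(-10745) = 80 + 10745 = 10825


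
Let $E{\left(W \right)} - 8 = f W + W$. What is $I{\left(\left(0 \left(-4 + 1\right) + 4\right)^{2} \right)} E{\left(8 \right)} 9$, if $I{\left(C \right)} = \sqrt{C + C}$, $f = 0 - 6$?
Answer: $- 1152 \sqrt{2} \approx -1629.2$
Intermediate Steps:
$f = -6$ ($f = 0 - 6 = -6$)
$E{\left(W \right)} = 8 - 5 W$ ($E{\left(W \right)} = 8 + \left(- 6 W + W\right) = 8 - 5 W$)
$I{\left(C \right)} = \sqrt{2} \sqrt{C}$ ($I{\left(C \right)} = \sqrt{2 C} = \sqrt{2} \sqrt{C}$)
$I{\left(\left(0 \left(-4 + 1\right) + 4\right)^{2} \right)} E{\left(8 \right)} 9 = \sqrt{2} \sqrt{\left(0 \left(-4 + 1\right) + 4\right)^{2}} \left(8 - 40\right) 9 = \sqrt{2} \sqrt{\left(0 \left(-3\right) + 4\right)^{2}} \left(8 - 40\right) 9 = \sqrt{2} \sqrt{\left(0 + 4\right)^{2}} \left(-32\right) 9 = \sqrt{2} \sqrt{4^{2}} \left(-32\right) 9 = \sqrt{2} \sqrt{16} \left(-32\right) 9 = \sqrt{2} \cdot 4 \left(-32\right) 9 = 4 \sqrt{2} \left(-32\right) 9 = - 128 \sqrt{2} \cdot 9 = - 1152 \sqrt{2}$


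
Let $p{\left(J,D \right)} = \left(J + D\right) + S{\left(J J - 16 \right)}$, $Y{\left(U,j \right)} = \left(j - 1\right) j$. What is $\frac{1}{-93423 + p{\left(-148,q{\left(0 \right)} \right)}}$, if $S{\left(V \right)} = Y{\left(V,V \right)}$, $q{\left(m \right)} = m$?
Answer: $\frac{1}{478969085} \approx 2.0878 \cdot 10^{-9}$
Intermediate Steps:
$Y{\left(U,j \right)} = j \left(-1 + j\right)$ ($Y{\left(U,j \right)} = \left(-1 + j\right) j = j \left(-1 + j\right)$)
$S{\left(V \right)} = V \left(-1 + V\right)$
$p{\left(J,D \right)} = D + J + \left(-17 + J^{2}\right) \left(-16 + J^{2}\right)$ ($p{\left(J,D \right)} = \left(J + D\right) + \left(J J - 16\right) \left(-1 + \left(J J - 16\right)\right) = \left(D + J\right) + \left(J^{2} - 16\right) \left(-1 + \left(J^{2} - 16\right)\right) = \left(D + J\right) + \left(-16 + J^{2}\right) \left(-1 + \left(-16 + J^{2}\right)\right) = \left(D + J\right) + \left(-16 + J^{2}\right) \left(-17 + J^{2}\right) = \left(D + J\right) + \left(-17 + J^{2}\right) \left(-16 + J^{2}\right) = D + J + \left(-17 + J^{2}\right) \left(-16 + J^{2}\right)$)
$\frac{1}{-93423 + p{\left(-148,q{\left(0 \right)} \right)}} = \frac{1}{-93423 + \left(0 - 148 + \left(-17 + \left(-148\right)^{2}\right) \left(-16 + \left(-148\right)^{2}\right)\right)} = \frac{1}{-93423 + \left(0 - 148 + \left(-17 + 21904\right) \left(-16 + 21904\right)\right)} = \frac{1}{-93423 + \left(0 - 148 + 21887 \cdot 21888\right)} = \frac{1}{-93423 + \left(0 - 148 + 479062656\right)} = \frac{1}{-93423 + 479062508} = \frac{1}{478969085}$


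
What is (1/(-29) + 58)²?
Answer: 2825761/841 ≈ 3360.0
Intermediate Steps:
(1/(-29) + 58)² = (-1/29 + 58)² = (1681/29)² = 2825761/841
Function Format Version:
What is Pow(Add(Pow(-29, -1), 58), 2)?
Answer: Rational(2825761, 841) ≈ 3360.0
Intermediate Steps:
Pow(Add(Pow(-29, -1), 58), 2) = Pow(Add(Rational(-1, 29), 58), 2) = Pow(Rational(1681, 29), 2) = Rational(2825761, 841)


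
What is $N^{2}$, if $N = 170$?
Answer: $28900$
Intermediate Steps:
$N^{2} = 170^{2} = 28900$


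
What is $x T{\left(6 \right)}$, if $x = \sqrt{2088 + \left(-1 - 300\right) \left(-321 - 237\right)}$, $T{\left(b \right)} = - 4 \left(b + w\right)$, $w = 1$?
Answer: $- 84 \sqrt{18894} \approx -11546.0$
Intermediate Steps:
$T{\left(b \right)} = -4 - 4 b$ ($T{\left(b \right)} = - 4 \left(b + 1\right) = - 4 \left(1 + b\right) = -4 - 4 b$)
$x = 3 \sqrt{18894}$ ($x = \sqrt{2088 - -167958} = \sqrt{2088 + 167958} = \sqrt{170046} = 3 \sqrt{18894} \approx 412.37$)
$x T{\left(6 \right)} = 3 \sqrt{18894} \left(-4 - 24\right) = 3 \sqrt{18894} \left(-28\right) = - 84 \sqrt{18894}$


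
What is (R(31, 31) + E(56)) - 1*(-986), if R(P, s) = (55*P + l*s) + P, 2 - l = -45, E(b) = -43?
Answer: 4136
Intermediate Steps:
l = 47 (l = 2 - 1*(-45) = 2 + 45 = 47)
R(P, s) = 47*s + 56*P (R(P, s) = (55*P + 47*s) + P = (47*s + 55*P) + P = 47*s + 56*P)
(R(31, 31) + E(56)) - 1*(-986) = ((47*31 + 56*31) - 43) - 1*(-986) = ((1457 + 1736) - 43) + 986 = (3193 - 43) + 986 = 3150 + 986 = 4136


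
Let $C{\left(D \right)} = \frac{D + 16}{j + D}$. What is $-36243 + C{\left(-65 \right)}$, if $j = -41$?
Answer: $- \frac{3841709}{106} \approx -36243.0$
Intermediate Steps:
$C{\left(D \right)} = \frac{16 + D}{-41 + D}$ ($C{\left(D \right)} = \frac{D + 16}{-41 + D} = \frac{16 + D}{-41 + D}$)
$-36243 + C{\left(-65 \right)} = -36243 + \frac{16 - 65}{-41 - 65} = -36243 + \frac{1}{-106} \left(-49\right) = -36243 - - \frac{49}{106} = -36243 + \frac{49}{106} = - \frac{3841709}{106}$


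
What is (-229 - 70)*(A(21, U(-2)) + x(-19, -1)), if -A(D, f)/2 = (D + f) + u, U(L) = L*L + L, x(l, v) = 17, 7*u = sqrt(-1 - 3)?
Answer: 8671 + 1196*I/7 ≈ 8671.0 + 170.86*I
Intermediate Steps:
u = 2*I/7 (u = sqrt(-1 - 3)/7 = sqrt(-4)/7 = (2*I)/7 = 2*I/7 ≈ 0.28571*I)
U(L) = L + L**2 (U(L) = L**2 + L = L + L**2)
A(D, f) = -2*D - 2*f - 4*I/7 (A(D, f) = -2*((D + f) + 2*I/7) = -2*(D + f + 2*I/7) = -2*D - 2*f - 4*I/7)
(-229 - 70)*(A(21, U(-2)) + x(-19, -1)) = (-229 - 70)*((-2*21 - (-4)*(1 - 2) - 4*I/7) + 17) = -299*((-42 - (-4)*(-1) - 4*I/7) + 17) = -299*((-42 - 2*2 - 4*I/7) + 17) = -299*((-42 - 4 - 4*I/7) + 17) = -299*((-46 - 4*I/7) + 17) = -299*(-29 - 4*I/7) = 8671 + 1196*I/7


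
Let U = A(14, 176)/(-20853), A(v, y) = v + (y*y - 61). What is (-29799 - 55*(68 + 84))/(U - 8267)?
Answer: 795729627/172422680 ≈ 4.6150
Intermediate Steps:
A(v, y) = -61 + v + y² (A(v, y) = v + (y² - 61) = v + (-61 + y²) = -61 + v + y²)
U = -30929/20853 (U = (-61 + 14 + 176²)/(-20853) = (-61 + 14 + 30976)*(-1/20853) = 30929*(-1/20853) = -30929/20853 ≈ -1.4832)
(-29799 - 55*(68 + 84))/(U - 8267) = (-29799 - 55*(68 + 84))/(-30929/20853 - 8267) = (-29799 - 55*152)/(-172422680/20853) = (-29799 - 8360)*(-20853/172422680) = -38159*(-20853/172422680) = 795729627/172422680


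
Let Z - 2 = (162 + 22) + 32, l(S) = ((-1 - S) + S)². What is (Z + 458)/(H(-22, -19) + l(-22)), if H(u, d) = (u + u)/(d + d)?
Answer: 12844/41 ≈ 313.27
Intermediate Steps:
l(S) = 1 (l(S) = (-1)² = 1)
H(u, d) = u/d (H(u, d) = (2*u)/((2*d)) = (2*u)*(1/(2*d)) = u/d)
Z = 218 (Z = 2 + ((162 + 22) + 32) = 2 + (184 + 32) = 2 + 216 = 218)
(Z + 458)/(H(-22, -19) + l(-22)) = (218 + 458)/(-22/(-19) + 1) = 676/(-22*(-1/19) + 1) = 676/(22/19 + 1) = 676/(41/19) = 676*(19/41) = 12844/41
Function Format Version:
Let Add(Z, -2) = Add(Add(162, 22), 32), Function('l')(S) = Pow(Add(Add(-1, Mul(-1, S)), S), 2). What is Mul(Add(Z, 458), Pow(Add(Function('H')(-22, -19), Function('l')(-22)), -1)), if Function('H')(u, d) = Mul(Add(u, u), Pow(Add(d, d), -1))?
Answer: Rational(12844, 41) ≈ 313.27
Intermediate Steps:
Function('l')(S) = 1 (Function('l')(S) = Pow(-1, 2) = 1)
Function('H')(u, d) = Mul(u, Pow(d, -1)) (Function('H')(u, d) = Mul(Mul(2, u), Pow(Mul(2, d), -1)) = Mul(Mul(2, u), Mul(Rational(1, 2), Pow(d, -1))) = Mul(u, Pow(d, -1)))
Z = 218 (Z = Add(2, Add(Add(162, 22), 32)) = Add(2, Add(184, 32)) = Add(2, 216) = 218)
Mul(Add(Z, 458), Pow(Add(Function('H')(-22, -19), Function('l')(-22)), -1)) = Mul(Add(218, 458), Pow(Add(Mul(-22, Pow(-19, -1)), 1), -1)) = Mul(676, Pow(Add(Mul(-22, Rational(-1, 19)), 1), -1)) = Mul(676, Pow(Add(Rational(22, 19), 1), -1)) = Mul(676, Pow(Rational(41, 19), -1)) = Mul(676, Rational(19, 41)) = Rational(12844, 41)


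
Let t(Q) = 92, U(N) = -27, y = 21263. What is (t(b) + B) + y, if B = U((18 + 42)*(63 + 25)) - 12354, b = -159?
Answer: 8974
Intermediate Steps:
B = -12381 (B = -27 - 12354 = -12381)
(t(b) + B) + y = (92 - 12381) + 21263 = -12289 + 21263 = 8974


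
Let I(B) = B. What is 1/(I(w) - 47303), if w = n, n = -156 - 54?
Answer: -1/47513 ≈ -2.1047e-5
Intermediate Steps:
n = -210
w = -210
1/(I(w) - 47303) = 1/(-210 - 47303) = 1/(-47513) = -1/47513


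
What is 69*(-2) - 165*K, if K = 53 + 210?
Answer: -43533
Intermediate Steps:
K = 263
69*(-2) - 165*K = 69*(-2) - 165*263 = -138 - 43395 = -43533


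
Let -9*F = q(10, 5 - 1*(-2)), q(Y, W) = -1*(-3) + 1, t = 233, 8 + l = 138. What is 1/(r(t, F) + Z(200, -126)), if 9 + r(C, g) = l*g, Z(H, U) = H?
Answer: 9/1199 ≈ 0.0075063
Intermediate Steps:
l = 130 (l = -8 + 138 = 130)
q(Y, W) = 4 (q(Y, W) = 3 + 1 = 4)
F = -4/9 (F = -⅑*4 = -4/9 ≈ -0.44444)
r(C, g) = -9 + 130*g
1/(r(t, F) + Z(200, -126)) = 1/((-9 + 130*(-4/9)) + 200) = 1/((-9 - 520/9) + 200) = 1/(-601/9 + 200) = 1/(1199/9) = 9/1199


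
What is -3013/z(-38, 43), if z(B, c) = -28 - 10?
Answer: 3013/38 ≈ 79.289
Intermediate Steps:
z(B, c) = -38
-3013/z(-38, 43) = -3013/(-38) = -3013*(-1/38) = 3013/38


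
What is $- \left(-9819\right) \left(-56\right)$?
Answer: $-549864$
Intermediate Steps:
$- \left(-9819\right) \left(-56\right) = \left(-1\right) 549864 = -549864$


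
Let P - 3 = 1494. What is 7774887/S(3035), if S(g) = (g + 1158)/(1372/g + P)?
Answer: 35335049866329/12725755 ≈ 2.7767e+6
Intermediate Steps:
P = 1497 (P = 3 + 1494 = 1497)
S(g) = (1158 + g)/(1497 + 1372/g) (S(g) = (g + 1158)/(1372/g + 1497) = (1158 + g)/(1497 + 1372/g))
7774887/S(3035) = 7774887/((3035*(1158 + 3035)/(1372 + 1497*3035))) = 7774887/((3035*4193/(1372 + 4543395))) = 7774887/((3035*4193/4544767)) = 7774887/((3035*(1/4544767)*4193)) = 7774887/(12725755/4544767) = 7774887*(4544767/12725755) = 35335049866329/12725755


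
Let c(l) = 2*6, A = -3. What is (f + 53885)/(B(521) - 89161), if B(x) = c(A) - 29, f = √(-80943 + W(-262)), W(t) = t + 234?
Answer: -53885/89178 - I*√80971/89178 ≈ -0.60424 - 0.0031909*I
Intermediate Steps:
W(t) = 234 + t
c(l) = 12
f = I*√80971 (f = √(-80943 + (234 - 262)) = √(-80943 - 28) = √(-80971) = I*√80971 ≈ 284.55*I)
B(x) = -17 (B(x) = 12 - 29 = -17)
(f + 53885)/(B(521) - 89161) = (I*√80971 + 53885)/(-17 - 89161) = (53885 + I*√80971)/(-89178) = (53885 + I*√80971)*(-1/89178) = -53885/89178 - I*√80971/89178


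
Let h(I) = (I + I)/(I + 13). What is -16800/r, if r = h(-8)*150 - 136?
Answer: 300/11 ≈ 27.273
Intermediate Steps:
h(I) = 2*I/(13 + I) (h(I) = (2*I)/(13 + I) = 2*I/(13 + I))
r = -616 (r = (2*(-8)/(13 - 8))*150 - 136 = (2*(-8)/5)*150 - 136 = (2*(-8)*(⅕))*150 - 136 = -16/5*150 - 136 = -480 - 136 = -616)
-16800/r = -16800/(-616) = -16800*(-1/616) = 300/11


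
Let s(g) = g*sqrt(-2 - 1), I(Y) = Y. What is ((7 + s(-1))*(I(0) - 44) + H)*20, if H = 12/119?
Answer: -732800/119 + 880*I*sqrt(3) ≈ -6158.0 + 1524.2*I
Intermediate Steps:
H = 12/119 (H = 12*(1/119) = 12/119 ≈ 0.10084)
s(g) = I*g*sqrt(3) (s(g) = g*sqrt(-3) = g*(I*sqrt(3)) = I*g*sqrt(3))
((7 + s(-1))*(I(0) - 44) + H)*20 = ((7 + I*(-1)*sqrt(3))*(0 - 44) + 12/119)*20 = ((7 - I*sqrt(3))*(-44) + 12/119)*20 = ((-308 + 44*I*sqrt(3)) + 12/119)*20 = (-36640/119 + 44*I*sqrt(3))*20 = -732800/119 + 880*I*sqrt(3)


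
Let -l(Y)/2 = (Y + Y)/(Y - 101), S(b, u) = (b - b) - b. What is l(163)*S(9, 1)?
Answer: 2934/31 ≈ 94.645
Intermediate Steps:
S(b, u) = -b (S(b, u) = 0 - b = -b)
l(Y) = -4*Y/(-101 + Y) (l(Y) = -2*(Y + Y)/(Y - 101) = -2*2*Y/(-101 + Y) = -4*Y/(-101 + Y))
l(163)*S(9, 1) = (-4*163/(-101 + 163))*(-1*9) = -4*163/62*(-9) = -4*163*1/62*(-9) = -326/31*(-9) = 2934/31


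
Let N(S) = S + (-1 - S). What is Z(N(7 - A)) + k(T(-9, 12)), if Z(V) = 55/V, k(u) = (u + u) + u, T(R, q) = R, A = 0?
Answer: -82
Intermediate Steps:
k(u) = 3*u (k(u) = 2*u + u = 3*u)
N(S) = -1
Z(N(7 - A)) + k(T(-9, 12)) = 55/(-1) + 3*(-9) = 55*(-1) - 27 = -55 - 27 = -82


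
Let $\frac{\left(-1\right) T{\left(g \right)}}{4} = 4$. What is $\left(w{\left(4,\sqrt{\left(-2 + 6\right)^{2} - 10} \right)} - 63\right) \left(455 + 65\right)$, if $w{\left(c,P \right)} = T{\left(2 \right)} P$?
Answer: $-32760 - 8320 \sqrt{6} \approx -53140.0$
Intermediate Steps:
$T{\left(g \right)} = -16$ ($T{\left(g \right)} = \left(-4\right) 4 = -16$)
$w{\left(c,P \right)} = - 16 P$
$\left(w{\left(4,\sqrt{\left(-2 + 6\right)^{2} - 10} \right)} - 63\right) \left(455 + 65\right) = \left(- 16 \sqrt{\left(-2 + 6\right)^{2} - 10} - 63\right) \left(455 + 65\right) = \left(- 16 \sqrt{4^{2} - 10} - 63\right) 520 = \left(- 16 \sqrt{16 - 10} - 63\right) 520 = \left(- 16 \sqrt{6} - 63\right) 520 = \left(-63 - 16 \sqrt{6}\right) 520 = -32760 - 8320 \sqrt{6}$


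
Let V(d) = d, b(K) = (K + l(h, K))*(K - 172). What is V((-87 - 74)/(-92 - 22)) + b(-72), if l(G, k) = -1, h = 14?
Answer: 2030729/114 ≈ 17813.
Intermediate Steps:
b(K) = (-1 + K)*(-172 + K) (b(K) = (K - 1)*(K - 172) = (-1 + K)*(-172 + K))
V((-87 - 74)/(-92 - 22)) + b(-72) = (-87 - 74)/(-92 - 22) + (172 + (-72)² - 173*(-72)) = -161/(-114) + (172 + 5184 + 12456) = -161*(-1/114) + 17812 = 161/114 + 17812 = 2030729/114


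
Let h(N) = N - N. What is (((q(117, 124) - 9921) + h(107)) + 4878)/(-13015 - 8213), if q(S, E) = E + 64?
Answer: 4855/21228 ≈ 0.22871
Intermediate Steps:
h(N) = 0
q(S, E) = 64 + E
(((q(117, 124) - 9921) + h(107)) + 4878)/(-13015 - 8213) = ((((64 + 124) - 9921) + 0) + 4878)/(-13015 - 8213) = (((188 - 9921) + 0) + 4878)/(-21228) = ((-9733 + 0) + 4878)*(-1/21228) = (-9733 + 4878)*(-1/21228) = -4855*(-1/21228) = 4855/21228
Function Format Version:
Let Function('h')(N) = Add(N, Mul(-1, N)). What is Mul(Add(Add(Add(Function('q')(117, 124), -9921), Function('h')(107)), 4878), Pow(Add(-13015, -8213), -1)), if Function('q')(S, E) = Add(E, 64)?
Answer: Rational(4855, 21228) ≈ 0.22871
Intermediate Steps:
Function('h')(N) = 0
Function('q')(S, E) = Add(64, E)
Mul(Add(Add(Add(Function('q')(117, 124), -9921), Function('h')(107)), 4878), Pow(Add(-13015, -8213), -1)) = Mul(Add(Add(Add(Add(64, 124), -9921), 0), 4878), Pow(Add(-13015, -8213), -1)) = Mul(Add(Add(Add(188, -9921), 0), 4878), Pow(-21228, -1)) = Mul(Add(Add(-9733, 0), 4878), Rational(-1, 21228)) = Mul(Add(-9733, 4878), Rational(-1, 21228)) = Mul(-4855, Rational(-1, 21228)) = Rational(4855, 21228)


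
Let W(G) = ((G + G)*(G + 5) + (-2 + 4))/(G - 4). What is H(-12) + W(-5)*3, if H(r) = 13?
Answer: 37/3 ≈ 12.333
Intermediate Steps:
W(G) = (2 + 2*G*(5 + G))/(-4 + G) (W(G) = ((2*G)*(5 + G) + 2)/(-4 + G) = (2*G*(5 + G) + 2)/(-4 + G) = (2 + 2*G*(5 + G))/(-4 + G))
H(-12) + W(-5)*3 = 13 + (2*(1 + (-5)² + 5*(-5))/(-4 - 5))*3 = 13 + (2*(1 + 25 - 25)/(-9))*3 = 13 + (2*(-⅑)*1)*3 = 13 - 2/9*3 = 13 - ⅔ = 37/3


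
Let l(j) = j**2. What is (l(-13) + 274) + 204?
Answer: 647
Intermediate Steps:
(l(-13) + 274) + 204 = ((-13)**2 + 274) + 204 = (169 + 274) + 204 = 443 + 204 = 647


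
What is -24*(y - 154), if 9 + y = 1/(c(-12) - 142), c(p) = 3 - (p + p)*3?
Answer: 262128/67 ≈ 3912.4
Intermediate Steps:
c(p) = 3 - 6*p (c(p) = 3 - 2*p*3 = 3 - 6*p)
y = -604/67 (y = -9 + 1/((3 - 6*(-12)) - 142) = -9 + 1/((3 + 72) - 142) = -9 + 1/(75 - 142) = -9 + 1/(-67) = -9 - 1/67 = -604/67 ≈ -9.0149)
-24*(y - 154) = -24*(-604/67 - 154) = -24*(-10922/67) = 262128/67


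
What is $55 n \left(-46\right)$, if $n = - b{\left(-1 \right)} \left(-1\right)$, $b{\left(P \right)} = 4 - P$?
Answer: $-12650$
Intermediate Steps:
$n = 5$ ($n = - (4 - -1) \left(-1\right) = - (4 + 1) \left(-1\right) = \left(-1\right) 5 \left(-1\right) = \left(-5\right) \left(-1\right) = 5$)
$55 n \left(-46\right) = 55 \cdot 5 \left(-46\right) = 275 \left(-46\right) = -12650$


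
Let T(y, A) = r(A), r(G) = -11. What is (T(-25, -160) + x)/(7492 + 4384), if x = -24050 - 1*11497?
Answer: -17779/5938 ≈ -2.9941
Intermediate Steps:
T(y, A) = -11
x = -35547 (x = -24050 - 11497 = -35547)
(T(-25, -160) + x)/(7492 + 4384) = (-11 - 35547)/(7492 + 4384) = -35558/11876 = -35558*1/11876 = -17779/5938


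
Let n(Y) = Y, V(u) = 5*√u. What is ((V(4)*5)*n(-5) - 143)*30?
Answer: -11790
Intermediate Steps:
((V(4)*5)*n(-5) - 143)*30 = (((5*√4)*5)*(-5) - 143)*30 = (((5*2)*5)*(-5) - 143)*30 = ((10*5)*(-5) - 143)*30 = (50*(-5) - 143)*30 = (-250 - 143)*30 = -393*30 = -11790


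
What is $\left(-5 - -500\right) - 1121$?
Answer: $-626$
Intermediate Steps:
$\left(-5 - -500\right) - 1121 = \left(-5 + 500\right) - 1121 = 495 - 1121 = -626$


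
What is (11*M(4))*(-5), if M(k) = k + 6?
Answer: -550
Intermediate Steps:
M(k) = 6 + k
(11*M(4))*(-5) = (11*(6 + 4))*(-5) = (11*10)*(-5) = 110*(-5) = -550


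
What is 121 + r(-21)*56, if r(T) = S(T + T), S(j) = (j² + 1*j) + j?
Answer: 94201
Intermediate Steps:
S(j) = j² + 2*j (S(j) = (j² + j) + j = (j + j²) + j = j² + 2*j)
r(T) = 2*T*(2 + 2*T) (r(T) = (T + T)*(2 + (T + T)) = (2*T)*(2 + 2*T) = 2*T*(2 + 2*T))
121 + r(-21)*56 = 121 + (4*(-21)*(1 - 21))*56 = 121 + (4*(-21)*(-20))*56 = 121 + 1680*56 = 121 + 94080 = 94201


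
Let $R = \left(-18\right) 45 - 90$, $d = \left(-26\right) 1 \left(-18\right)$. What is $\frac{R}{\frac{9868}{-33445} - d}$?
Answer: $\frac{7525125}{3915532} \approx 1.9219$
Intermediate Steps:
$d = 468$ ($d = \left(-26\right) \left(-18\right) = 468$)
$R = -900$ ($R = -810 - 90 = -900$)
$\frac{R}{\frac{9868}{-33445} - d} = - \frac{900}{\frac{9868}{-33445} - 468} = - \frac{900}{9868 \left(- \frac{1}{33445}\right) - 468} = - \frac{900}{- \frac{9868}{33445} - 468} = - \frac{900}{- \frac{15662128}{33445}} = \left(-900\right) \left(- \frac{33445}{15662128}\right) = \frac{7525125}{3915532}$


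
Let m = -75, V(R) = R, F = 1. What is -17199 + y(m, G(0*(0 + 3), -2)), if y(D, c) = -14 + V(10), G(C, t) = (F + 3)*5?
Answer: -17203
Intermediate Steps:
G(C, t) = 20 (G(C, t) = (1 + 3)*5 = 4*5 = 20)
y(D, c) = -4 (y(D, c) = -14 + 10 = -4)
-17199 + y(m, G(0*(0 + 3), -2)) = -17199 - 4 = -17203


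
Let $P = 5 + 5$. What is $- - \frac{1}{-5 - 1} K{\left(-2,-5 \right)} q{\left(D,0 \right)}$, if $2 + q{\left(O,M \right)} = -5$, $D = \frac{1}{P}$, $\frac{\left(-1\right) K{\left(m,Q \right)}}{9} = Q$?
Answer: $\frac{105}{2} \approx 52.5$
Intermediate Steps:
$K{\left(m,Q \right)} = - 9 Q$
$P = 10$
$D = \frac{1}{10} \approx 0.1$
$q{\left(O,M \right)} = -7$ ($q{\left(O,M \right)} = -2 - 5 = -7$)
$- - \frac{1}{-5 - 1} K{\left(-2,-5 \right)} q{\left(D,0 \right)} = - - \frac{1}{-5 - 1} \left(\left(-9\right) \left(-5\right)\right) \left(-7\right) = - - \frac{1}{-6} \cdot 45 \left(-7\right) = - \left(-1\right) \left(- \frac{1}{6}\right) 45 \left(-7\right) = - \frac{1}{6} \cdot 45 \left(-7\right) = - \frac{15 \left(-7\right)}{2} = \left(-1\right) \left(- \frac{105}{2}\right) = \frac{105}{2}$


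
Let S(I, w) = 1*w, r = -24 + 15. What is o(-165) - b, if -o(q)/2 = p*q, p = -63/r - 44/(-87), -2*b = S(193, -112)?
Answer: 70206/29 ≈ 2420.9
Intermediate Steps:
r = -9
S(I, w) = w
b = 56 (b = -½*(-112) = 56)
p = 653/87 (p = -63/(-9) - 44/(-87) = -63*(-⅑) - 44*(-1/87) = 7 + 44/87 = 653/87 ≈ 7.5057)
o(q) = -1306*q/87
o(-165) - b = -1306/87*(-165) - 1*56 = 71830/29 - 56 = 70206/29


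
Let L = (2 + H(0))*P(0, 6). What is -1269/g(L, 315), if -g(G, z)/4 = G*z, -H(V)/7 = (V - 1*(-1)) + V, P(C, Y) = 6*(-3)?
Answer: 47/4200 ≈ 0.011190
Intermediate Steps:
P(C, Y) = -18
H(V) = -7 - 14*V (H(V) = -7*((V - 1*(-1)) + V) = -7*((V + 1) + V) = -7*((1 + V) + V) = -7*(1 + 2*V) = -7 - 14*V)
L = 90 (L = (2 + (-7 - 14*0))*(-18) = (2 + (-7 + 0))*(-18) = (2 - 7)*(-18) = -5*(-18) = 90)
g(G, z) = -4*G*z
-1269/g(L, 315) = -1269/((-4*90*315)) = -1269/(-113400) = -1269*(-1/113400) = 47/4200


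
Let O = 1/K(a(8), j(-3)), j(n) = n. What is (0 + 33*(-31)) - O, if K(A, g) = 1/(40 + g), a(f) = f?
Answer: -1060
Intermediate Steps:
O = 37 (O = 1/(1/(40 - 3)) = 1/(1/37) = 37)
(0 + 33*(-31)) - O = (0 + 33*(-31)) - 1*37 = (0 - 1023) - 37 = -1023 - 37 = -1060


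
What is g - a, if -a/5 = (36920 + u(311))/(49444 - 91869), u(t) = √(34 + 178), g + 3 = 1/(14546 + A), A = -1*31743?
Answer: -214534272/29183309 - 2*√53/8485 ≈ -7.3530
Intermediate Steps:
A = -31743
g = -51592/17197 (g = -3 + 1/(14546 - 31743) = -3 + 1/(-17197) = -3 - 1/17197 = -51592/17197 ≈ -3.0001)
u(t) = 2*√53 (u(t) = √212 = 2*√53)
a = 7384/1697 + 2*√53/8485 (a = -5*(36920 + 2*√53)/(49444 - 91869) = -5*(36920 + 2*√53)/(-42425) = -5*(36920 + 2*√53)*(-1)/42425 = -5*(-7384/8485 - 2*√53/42425) = 7384/1697 + 2*√53/8485 ≈ 4.3529)
g - a = -51592/17197 - (7384/1697 + 2*√53/8485) = -51592/17197 + (-7384/1697 - 2*√53/8485) = -214534272/29183309 - 2*√53/8485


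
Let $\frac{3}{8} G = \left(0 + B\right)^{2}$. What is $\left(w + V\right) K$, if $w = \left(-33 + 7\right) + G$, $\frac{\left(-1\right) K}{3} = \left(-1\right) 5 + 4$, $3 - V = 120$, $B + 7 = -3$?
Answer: $371$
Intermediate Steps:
$B = -10$ ($B = -7 - 3 = -10$)
$G = \frac{800}{3}$ ($G = \frac{8 \left(0 - 10\right)^{2}}{3} = \frac{8 \left(-10\right)^{2}}{3} = \frac{8}{3} \cdot 100 = \frac{800}{3} \approx 266.67$)
$V = -117$ ($V = 3 - 120 = -117$)
$K = 3$ ($K = - 3 \left(\left(-1\right) 5 + 4\right) = - 3 \left(-5 + 4\right) = \left(-3\right) \left(-1\right) = 3$)
$w = \frac{722}{3}$ ($w = \left(-33 + 7\right) + \frac{800}{3} = -26 + \frac{800}{3} = \frac{722}{3} \approx 240.67$)
$\left(w + V\right) K = \left(\frac{722}{3} - 117\right) 3 = \frac{371}{3} \cdot 3 = 371$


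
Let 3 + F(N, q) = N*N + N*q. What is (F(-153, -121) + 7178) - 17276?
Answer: 31821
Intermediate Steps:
F(N, q) = -3 + N**2 + N*q (F(N, q) = -3 + (N*N + N*q) = -3 + (N**2 + N*q) = -3 + N**2 + N*q)
(F(-153, -121) + 7178) - 17276 = ((-3 + (-153)**2 - 153*(-121)) + 7178) - 17276 = ((-3 + 23409 + 18513) + 7178) - 17276 = (41919 + 7178) - 17276 = 49097 - 17276 = 31821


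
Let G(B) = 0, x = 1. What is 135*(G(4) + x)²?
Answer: 135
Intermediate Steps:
135*(G(4) + x)² = 135*(0 + 1)² = 135*1² = 135*1 = 135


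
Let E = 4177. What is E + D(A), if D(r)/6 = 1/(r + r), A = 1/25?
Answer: 4252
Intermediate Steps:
A = 1/25 ≈ 0.040000
D(r) = 3/r (D(r) = 6/(r + r) = 6/((2*r)) = 6*(1/(2*r)) = 3/r)
E + D(A) = 4177 + 3/(1/25) = 4177 + 3*25 = 4177 + 75 = 4252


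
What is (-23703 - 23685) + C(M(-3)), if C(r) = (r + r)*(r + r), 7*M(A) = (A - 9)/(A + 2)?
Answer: -2321436/49 ≈ -47376.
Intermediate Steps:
M(A) = (-9 + A)/(7*(2 + A)) (M(A) = ((A - 9)/(A + 2))/7 = ((-9 + A)/(2 + A))/7 = (-9 + A)/(7*(2 + A)))
C(r) = 4*r**2 (C(r) = (2*r)*(2*r) = 4*r**2)
(-23703 - 23685) + C(M(-3)) = (-23703 - 23685) + 4*((-9 - 3)/(7*(2 - 3)))**2 = -47388 + 4*((1/7)*(-12)/(-1))**2 = -47388 + 4*((1/7)*(-1)*(-12))**2 = -47388 + 4*(12/7)**2 = -47388 + 4*(144/49) = -47388 + 576/49 = -2321436/49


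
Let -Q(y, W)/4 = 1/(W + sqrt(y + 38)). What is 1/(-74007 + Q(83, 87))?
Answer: -49/3626345 ≈ -1.3512e-5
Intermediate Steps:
Q(y, W) = -4/(W + sqrt(38 + y)) (Q(y, W) = -4/(W + sqrt(y + 38)) = -4/(W + sqrt(38 + y)))
1/(-74007 + Q(83, 87)) = 1/(-74007 - 4/(87 + sqrt(38 + 83))) = 1/(-74007 - 4/(87 + sqrt(121))) = 1/(-74007 - 4/(87 + 11)) = 1/(-74007 - 4/98) = 1/(-74007 - 4*1/98) = 1/(-74007 - 2/49) = 1/(-3626345/49) = -49/3626345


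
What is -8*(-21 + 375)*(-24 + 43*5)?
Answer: -540912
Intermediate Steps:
-8*(-21 + 375)*(-24 + 43*5) = -2832*(-24 + 215) = -2832*191 = -8*67614 = -540912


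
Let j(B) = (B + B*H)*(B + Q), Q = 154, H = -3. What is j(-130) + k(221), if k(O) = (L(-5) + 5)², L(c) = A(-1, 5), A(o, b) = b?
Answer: 6340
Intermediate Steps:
L(c) = 5
k(O) = 100 (k(O) = (5 + 5)² = 10² = 100)
j(B) = -2*B*(154 + B) (j(B) = (B + B*(-3))*(B + 154) = (B - 3*B)*(154 + B) = (-2*B)*(154 + B) = -2*B*(154 + B))
j(-130) + k(221) = 2*(-130)*(-154 - 1*(-130)) + 100 = 2*(-130)*(-154 + 130) + 100 = 2*(-130)*(-24) + 100 = 6240 + 100 = 6340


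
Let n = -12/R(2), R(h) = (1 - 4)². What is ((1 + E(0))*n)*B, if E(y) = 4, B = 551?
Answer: -11020/3 ≈ -3673.3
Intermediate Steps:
R(h) = 9 (R(h) = (-3)² = 9)
n = -4/3 (n = -12/9 = -12*⅑ = -4/3 ≈ -1.3333)
((1 + E(0))*n)*B = ((1 + 4)*(-4/3))*551 = (5*(-4/3))*551 = -20/3*551 = -11020/3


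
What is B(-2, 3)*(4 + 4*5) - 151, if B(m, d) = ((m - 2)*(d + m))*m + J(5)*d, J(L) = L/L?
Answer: 113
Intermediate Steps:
J(L) = 1
B(m, d) = d + m*(-2 + m)*(d + m) (B(m, d) = ((m - 2)*(d + m))*m + 1*d = ((-2 + m)*(d + m))*m + d = m*(-2 + m)*(d + m) + d = d + m*(-2 + m)*(d + m))
B(-2, 3)*(4 + 4*5) - 151 = (3 + (-2)**3 - 2*(-2)**2 + 3*(-2)**2 - 2*3*(-2))*(4 + 4*5) - 151 = (3 - 8 - 2*4 + 3*4 + 12)*(4 + 20) - 151 = (3 - 8 - 8 + 12 + 12)*24 - 151 = 11*24 - 151 = 264 - 151 = 113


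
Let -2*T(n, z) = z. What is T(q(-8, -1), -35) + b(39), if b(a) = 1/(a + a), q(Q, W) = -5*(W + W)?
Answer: 683/39 ≈ 17.513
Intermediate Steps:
q(Q, W) = -10*W
T(n, z) = -z/2
b(a) = 1/(2*a)
T(q(-8, -1), -35) + b(39) = -1/2*(-35) + (1/2)/39 = 35/2 + (1/2)*(1/39) = 35/2 + 1/78 = 683/39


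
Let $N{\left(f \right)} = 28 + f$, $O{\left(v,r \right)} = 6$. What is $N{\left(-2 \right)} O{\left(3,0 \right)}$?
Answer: $156$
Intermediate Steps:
$N{\left(-2 \right)} O{\left(3,0 \right)} = \left(28 - 2\right) 6 = 26 \cdot 6 = 156$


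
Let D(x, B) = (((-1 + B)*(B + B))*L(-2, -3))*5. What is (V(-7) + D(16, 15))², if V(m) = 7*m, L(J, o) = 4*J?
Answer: 283888801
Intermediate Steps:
D(x, B) = -80*B*(-1 + B) (D(x, B) = (((-1 + B)*(B + B))*(4*(-2)))*5 = (((-1 + B)*(2*B))*(-8))*5 = ((2*B*(-1 + B))*(-8))*5 = -16*B*(-1 + B)*5 = -80*B*(-1 + B))
(V(-7) + D(16, 15))² = (7*(-7) + 80*15*(1 - 1*15))² = (-49 + 80*15*(1 - 15))² = (-49 + 80*15*(-14))² = (-49 - 16800)² = (-16849)² = 283888801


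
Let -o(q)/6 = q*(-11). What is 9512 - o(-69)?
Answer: 14066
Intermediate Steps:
o(q) = 66*q (o(q) = -6*q*(-11) = -(-66)*q = 66*q)
9512 - o(-69) = 9512 - 66*(-69) = 9512 - 1*(-4554) = 9512 + 4554 = 14066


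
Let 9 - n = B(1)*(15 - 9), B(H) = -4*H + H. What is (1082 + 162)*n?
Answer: 33588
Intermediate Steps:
B(H) = -3*H
n = 27 (n = 9 - (-3*1)*(15 - 9) = 9 - (-3)*6 = 9 - 1*(-18) = 9 + 18 = 27)
(1082 + 162)*n = (1082 + 162)*27 = 1244*27 = 33588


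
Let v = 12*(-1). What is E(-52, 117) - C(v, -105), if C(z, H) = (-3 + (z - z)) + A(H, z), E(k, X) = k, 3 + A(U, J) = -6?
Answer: -40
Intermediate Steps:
A(U, J) = -9 (A(U, J) = -3 - 6 = -9)
v = -12
C(z, H) = -12 (C(z, H) = (-3 + (z - z)) - 9 = (-3 + 0) - 9 = -3 - 9 = -12)
E(-52, 117) - C(v, -105) = -52 - 1*(-12) = -52 + 12 = -40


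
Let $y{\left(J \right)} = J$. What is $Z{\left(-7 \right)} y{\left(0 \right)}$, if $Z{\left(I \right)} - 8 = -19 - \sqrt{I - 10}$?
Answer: $0$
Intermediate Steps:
$Z{\left(I \right)} = -11 - \sqrt{-10 + I}$ ($Z{\left(I \right)} = 8 - \left(19 + \sqrt{I - 10}\right) = 8 - \left(19 + \sqrt{-10 + I}\right) = -11 - \sqrt{-10 + I}$)
$Z{\left(-7 \right)} y{\left(0 \right)} = \left(-11 - \sqrt{-10 - 7}\right) 0 = \left(-11 - \sqrt{-17}\right) 0 = \left(-11 - i \sqrt{17}\right) 0 = 0$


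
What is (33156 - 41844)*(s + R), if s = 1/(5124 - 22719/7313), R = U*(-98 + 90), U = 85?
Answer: 73747728684592/12483031 ≈ 5.9078e+6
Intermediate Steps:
R = -680 (R = 85*(-98 + 90) = 85*(-8) = -680)
s = 7313/37449093 (s = 1/(5124 - 22719*1/7313) = 1/(5124 - 22719/7313) = 1/(37449093/7313) = 7313/37449093 ≈ 0.00019528)
(33156 - 41844)*(s + R) = (33156 - 41844)*(7313/37449093 - 680) = -8688*(-25465375927/37449093) = 73747728684592/12483031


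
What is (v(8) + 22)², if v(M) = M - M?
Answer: 484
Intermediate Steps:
v(M) = 0
(v(8) + 22)² = (0 + 22)² = 22² = 484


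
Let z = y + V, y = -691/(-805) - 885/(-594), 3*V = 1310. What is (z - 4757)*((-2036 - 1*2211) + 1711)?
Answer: 872692931716/79695 ≈ 1.0950e+7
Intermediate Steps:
V = 1310/3 (V = (⅓)*1310 = 1310/3 ≈ 436.67)
y = 374293/159390 (y = -691*(-1/805) - 885*(-1/594) = 691/805 + 295/198 = 374293/159390 ≈ 2.3483)
z = 69974593/159390 (z = 374293/159390 + 1310/3 = 69974593/159390 ≈ 439.02)
(z - 4757)*((-2036 - 1*2211) + 1711) = (69974593/159390 - 4757)*((-2036 - 1*2211) + 1711) = -688243637*((-2036 - 2211) + 1711)/159390 = -688243637*(-4247 + 1711)/159390 = -688243637/159390*(-2536) = 872692931716/79695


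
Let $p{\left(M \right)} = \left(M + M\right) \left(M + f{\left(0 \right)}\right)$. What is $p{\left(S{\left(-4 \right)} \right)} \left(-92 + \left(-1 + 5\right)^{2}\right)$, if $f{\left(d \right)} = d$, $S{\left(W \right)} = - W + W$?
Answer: $0$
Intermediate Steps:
$S{\left(W \right)} = 0$
$p{\left(M \right)} = 2 M^{2}$ ($p{\left(M \right)} = \left(M + M\right) \left(M + 0\right) = 2 M M = 2 M^{2}$)
$p{\left(S{\left(-4 \right)} \right)} \left(-92 + \left(-1 + 5\right)^{2}\right) = 2 \cdot 0^{2} \left(-92 + \left(-1 + 5\right)^{2}\right) = 2 \cdot 0 \left(-92 + 4^{2}\right) = 0 \left(-92 + 16\right) = 0 \left(-76\right) = 0$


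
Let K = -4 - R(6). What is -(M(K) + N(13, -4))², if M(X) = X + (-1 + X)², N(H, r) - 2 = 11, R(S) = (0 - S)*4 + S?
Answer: -38416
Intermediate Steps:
R(S) = -3*S (R(S) = -S*4 + S = -4*S + S = -3*S)
N(H, r) = 13 (N(H, r) = 2 + 11 = 13)
K = 14 (K = -4 - (-3)*6 = -4 - 1*(-18) = -4 + 18 = 14)
-(M(K) + N(13, -4))² = -((14 + (-1 + 14)²) + 13)² = -((14 + 13²) + 13)² = -((14 + 169) + 13)² = -(183 + 13)² = -1*196² = -1*38416 = -38416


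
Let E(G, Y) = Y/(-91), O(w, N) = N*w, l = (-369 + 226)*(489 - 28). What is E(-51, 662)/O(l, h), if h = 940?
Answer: 331/2819526710 ≈ 1.1740e-7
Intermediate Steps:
l = -65923 (l = -143*461 = -65923)
E(G, Y) = -Y/91 (E(G, Y) = Y*(-1/91) = -Y/91)
E(-51, 662)/O(l, h) = (-1/91*662)/((940*(-65923))) = -662/91/(-61967620) = -662/91*(-1/61967620) = 331/2819526710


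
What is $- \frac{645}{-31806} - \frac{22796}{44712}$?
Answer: $- \frac{1611598}{3291921} \approx -0.48956$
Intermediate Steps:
$- \frac{645}{-31806} - \frac{22796}{44712} = \left(-645\right) \left(- \frac{1}{31806}\right) - \frac{5699}{11178} = \frac{215}{10602} - \frac{5699}{11178} = - \frac{1611598}{3291921}$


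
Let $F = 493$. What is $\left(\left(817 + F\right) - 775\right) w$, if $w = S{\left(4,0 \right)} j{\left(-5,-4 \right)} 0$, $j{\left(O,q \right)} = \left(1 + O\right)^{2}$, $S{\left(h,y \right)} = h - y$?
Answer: $0$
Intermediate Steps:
$w = 0$ ($w = \left(4 - 0\right) \left(1 - 5\right)^{2} \cdot 0 = \left(4 + 0\right) \left(-4\right)^{2} \cdot 0 = 4 \cdot 16 \cdot 0 = 64 \cdot 0 = 0$)
$\left(\left(817 + F\right) - 775\right) w = \left(\left(817 + 493\right) - 775\right) 0 = \left(1310 - 775\right) 0 = 535 \cdot 0 = 0$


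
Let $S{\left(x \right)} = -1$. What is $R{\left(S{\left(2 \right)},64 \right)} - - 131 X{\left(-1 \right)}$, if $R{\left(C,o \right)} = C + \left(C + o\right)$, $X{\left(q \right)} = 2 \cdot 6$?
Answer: $1634$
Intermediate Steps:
$X{\left(q \right)} = 12$
$R{\left(C,o \right)} = o + 2 C$
$R{\left(S{\left(2 \right)},64 \right)} - - 131 X{\left(-1 \right)} = \left(64 + 2 \left(-1\right)\right) - \left(-131\right) 12 = \left(64 - 2\right) - -1572 = 62 + 1572 = 1634$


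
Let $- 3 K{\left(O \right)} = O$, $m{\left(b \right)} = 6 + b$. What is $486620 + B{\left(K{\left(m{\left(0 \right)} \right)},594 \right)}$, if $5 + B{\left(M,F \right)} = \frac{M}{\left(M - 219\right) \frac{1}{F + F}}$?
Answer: $\frac{107544291}{221} \approx 4.8663 \cdot 10^{5}$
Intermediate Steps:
$K{\left(O \right)} = - \frac{O}{3}$
$B{\left(M,F \right)} = -5 + \frac{2 F M}{-219 + M}$ ($B{\left(M,F \right)} = -5 + \frac{M}{\left(M - 219\right) \frac{1}{F + F}} = -5 + \frac{M}{\left(-219 + M\right) \frac{1}{2 F}} = -5 + \frac{M}{\frac{1}{2} \frac{1}{F} \left(-219 + M\right)} = -5 + M \frac{2 F}{-219 + M} = -5 + \frac{2 F M}{-219 + M}$)
$486620 + B{\left(K{\left(m{\left(0 \right)} \right)},594 \right)} = 486620 + \frac{1095 - 5 \left(- \frac{6 + 0}{3}\right) + 2 \cdot 594 \left(- \frac{6 + 0}{3}\right)}{-219 - \frac{6 + 0}{3}} = 486620 + \frac{1095 - 5 \left(\left(- \frac{1}{3}\right) 6\right) + 2 \cdot 594 \left(\left(- \frac{1}{3}\right) 6\right)}{-219 - 2} = 486620 + \frac{1095 - -10 + 2 \cdot 594 \left(-2\right)}{-219 - 2} = 486620 + \frac{1095 + 10 - 2376}{-221} = 486620 - - \frac{1271}{221} = 486620 + \frac{1271}{221} = \frac{107544291}{221}$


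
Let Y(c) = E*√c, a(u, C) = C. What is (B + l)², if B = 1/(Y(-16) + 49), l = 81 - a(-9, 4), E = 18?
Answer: 341165795652/57532225 - 84109536*I/57532225 ≈ 5930.0 - 1.462*I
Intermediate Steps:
Y(c) = 18*√c
l = 77 (l = 81 - 1*4 = 81 - 4 = 77)
B = (49 - 72*I)/7585 (B = 1/(18*√(-16) + 49) = 1/(18*(4*I) + 49) = 1/(72*I + 49) = 1/(49 + 72*I) = (49 - 72*I)/7585 ≈ 0.0064601 - 0.0094924*I)
(B + l)² = ((49/7585 - 72*I/7585) + 77)² = (584094/7585 - 72*I/7585)²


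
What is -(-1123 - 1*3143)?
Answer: 4266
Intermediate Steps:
-(-1123 - 1*3143) = -(-1123 - 3143) = -1*(-4266) = 4266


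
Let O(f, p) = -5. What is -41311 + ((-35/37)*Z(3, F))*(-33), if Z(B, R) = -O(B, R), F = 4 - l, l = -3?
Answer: -1522732/37 ≈ -41155.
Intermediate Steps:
F = 7 (F = 4 - 1*(-3) = 4 + 3 = 7)
Z(B, R) = 5 (Z(B, R) = -1*(-5) = 5)
-41311 + ((-35/37)*Z(3, F))*(-33) = -41311 + (-35/37*5)*(-33) = -41311 + (-35*1/37*5)*(-33) = -41311 - 35/37*5*(-33) = -41311 - 175/37*(-33) = -41311 + 5775/37 = -1522732/37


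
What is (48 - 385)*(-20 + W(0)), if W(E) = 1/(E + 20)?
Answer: 134463/20 ≈ 6723.1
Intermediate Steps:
W(E) = 1/(20 + E)
(48 - 385)*(-20 + W(0)) = (48 - 385)*(-20 + 1/(20 + 0)) = -337*(-20 + 1/20) = -337*(-399/20) = 134463/20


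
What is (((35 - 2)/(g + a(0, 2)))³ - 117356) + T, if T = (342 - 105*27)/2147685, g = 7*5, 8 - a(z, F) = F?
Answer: -5790342758618756/49340199295 ≈ -1.1736e+5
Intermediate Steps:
a(z, F) = 8 - F
g = 35
T = -831/715895 (T = (342 - 2835)*(1/2147685) = -2493*1/2147685 = -831/715895 ≈ -0.0011608)
(((35 - 2)/(g + a(0, 2)))³ - 117356) + T = (((35 - 2)/(35 + (8 - 1*2)))³ - 117356) - 831/715895 = ((33/(35 + (8 - 2)))³ - 117356) - 831/715895 = ((33/(35 + 6))³ - 117356) - 831/715895 = ((33/41)³ - 117356) - 831/715895 = (35937/68921 - 117356) - 831/715895 = -8088256939/68921 - 831/715895 = -5790342758618756/49340199295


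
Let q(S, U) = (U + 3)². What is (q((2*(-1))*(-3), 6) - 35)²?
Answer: 2116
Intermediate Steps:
q(S, U) = (3 + U)²
(q((2*(-1))*(-3), 6) - 35)² = ((3 + 6)² - 35)² = (9² - 35)² = (81 - 35)² = 46² = 2116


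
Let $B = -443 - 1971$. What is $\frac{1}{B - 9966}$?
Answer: $- \frac{1}{12380} \approx -8.0775 \cdot 10^{-5}$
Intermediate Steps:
$B = -2414$ ($B = -443 - 1971 = -2414$)
$\frac{1}{B - 9966} = \frac{1}{-2414 - 9966} = \frac{1}{-12380} = - \frac{1}{12380}$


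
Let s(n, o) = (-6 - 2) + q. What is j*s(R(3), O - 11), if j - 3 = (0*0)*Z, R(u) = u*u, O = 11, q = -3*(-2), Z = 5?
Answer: -6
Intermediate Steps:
q = 6
R(u) = u²
s(n, o) = -2 (s(n, o) = (-6 - 2) + 6 = -8 + 6 = -2)
j = 3 (j = 3 + (0*0)*5 = 3 + 0*5 = 3 + 0 = 3)
j*s(R(3), O - 11) = 3*(-2) = -6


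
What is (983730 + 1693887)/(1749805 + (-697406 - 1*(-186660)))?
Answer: 2677617/1239059 ≈ 2.1610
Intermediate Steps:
(983730 + 1693887)/(1749805 + (-697406 - 1*(-186660))) = 2677617/(1749805 + (-697406 + 186660)) = 2677617/(1749805 - 510746) = 2677617/1239059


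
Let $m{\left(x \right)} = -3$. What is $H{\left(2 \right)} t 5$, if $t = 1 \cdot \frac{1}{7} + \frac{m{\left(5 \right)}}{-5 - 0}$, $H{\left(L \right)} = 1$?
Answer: $\frac{26}{7} \approx 3.7143$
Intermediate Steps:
$t = \frac{26}{35}$ ($t = 1 \cdot \frac{1}{7} - \frac{3}{-5 - 0} = 1 \cdot \frac{1}{7} - \frac{3}{-5 + 0} = \frac{1}{7} - \frac{3}{-5} = \frac{1}{7} - - \frac{3}{5} = \frac{1}{7} + \frac{3}{5} = \frac{26}{35} \approx 0.74286$)
$H{\left(2 \right)} t 5 = 1 \cdot \frac{26}{35} \cdot 5 = \frac{26}{35} \cdot 5 = \frac{26}{7}$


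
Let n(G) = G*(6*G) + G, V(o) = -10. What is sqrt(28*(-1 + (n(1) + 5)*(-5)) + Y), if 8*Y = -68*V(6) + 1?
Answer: I*sqrt(25966)/4 ≈ 40.285*I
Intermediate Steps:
Y = 681/8 (Y = (-68*(-10) + 1)/8 = (680 + 1)/8 = (1/8)*681 = 681/8 ≈ 85.125)
n(G) = G + 6*G**2 (n(G) = 6*G**2 + G = G + 6*G**2)
sqrt(28*(-1 + (n(1) + 5)*(-5)) + Y) = sqrt(28*(-1 + (1*(1 + 6*1) + 5)*(-5)) + 681/8) = sqrt(28*(-1 + (1*(1 + 6) + 5)*(-5)) + 681/8) = sqrt(28*(-1 + (1*7 + 5)*(-5)) + 681/8) = sqrt(28*(-1 + (7 + 5)*(-5)) + 681/8) = sqrt(28*(-1 + 12*(-5)) + 681/8) = sqrt(28*(-1 - 60) + 681/8) = sqrt(28*(-61) + 681/8) = sqrt(-1708 + 681/8) = sqrt(-12983/8) = I*sqrt(25966)/4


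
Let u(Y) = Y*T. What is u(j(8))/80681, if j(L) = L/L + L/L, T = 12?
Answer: 24/80681 ≈ 0.00029747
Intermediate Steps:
j(L) = 2 (j(L) = 1 + 1 = 2)
u(Y) = 12*Y (u(Y) = Y*12 = 12*Y)
u(j(8))/80681 = (12*2)/80681 = 24*(1/80681) = 24/80681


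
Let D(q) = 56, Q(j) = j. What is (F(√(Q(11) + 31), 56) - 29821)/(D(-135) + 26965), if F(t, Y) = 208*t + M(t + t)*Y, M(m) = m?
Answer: -29821/27021 + 320*√42/27021 ≈ -1.0269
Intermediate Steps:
F(t, Y) = 208*t + 2*Y*t (F(t, Y) = 208*t + (t + t)*Y = 208*t + (2*t)*Y = 208*t + 2*Y*t)
(F(√(Q(11) + 31), 56) - 29821)/(D(-135) + 26965) = (2*√(11 + 31)*(104 + 56) - 29821)/(56 + 26965) = (2*√42*160 - 29821)/27021 = (320*√42 - 29821)*(1/27021) = (-29821 + 320*√42)*(1/27021) = -29821/27021 + 320*√42/27021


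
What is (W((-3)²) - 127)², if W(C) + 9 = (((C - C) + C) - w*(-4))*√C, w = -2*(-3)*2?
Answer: 1225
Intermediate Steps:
w = 12 (w = 6*2 = 12)
W(C) = -9 + √C*(48 + C) (W(C) = -9 + (((C - C) + C) - 1*12*(-4))*√C = -9 + ((0 + C) - 12*(-4))*√C = -9 + (C + 48)*√C = -9 + (48 + C)*√C = -9 + √C*(48 + C))
(W((-3)²) - 127)² = ((-9 + ((-3)²)^(3/2) + 48*√((-3)²)) - 127)² = ((-9 + 9^(3/2) + 48*√9) - 127)² = ((-9 + 27 + 48*3) - 127)² = ((-9 + 27 + 144) - 127)² = (162 - 127)² = 35² = 1225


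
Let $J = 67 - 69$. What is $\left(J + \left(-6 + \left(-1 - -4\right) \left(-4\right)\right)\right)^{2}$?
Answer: $400$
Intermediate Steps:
$J = -2$ ($J = 67 - 69 = -2$)
$\left(J + \left(-6 + \left(-1 - -4\right) \left(-4\right)\right)\right)^{2} = \left(-2 + \left(-6 + \left(-1 - -4\right) \left(-4\right)\right)\right)^{2} = \left(-2 + \left(-6 + \left(-1 + 4\right) \left(-4\right)\right)\right)^{2} = \left(-2 + \left(-6 + 3 \left(-4\right)\right)\right)^{2} = \left(-2 - 18\right)^{2} = \left(-20\right)^{2} = 400$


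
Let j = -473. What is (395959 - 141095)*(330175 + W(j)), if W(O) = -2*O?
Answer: 84390822544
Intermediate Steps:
(395959 - 141095)*(330175 + W(j)) = (395959 - 141095)*(330175 - 2*(-473)) = 254864*(330175 + 946) = 254864*331121 = 84390822544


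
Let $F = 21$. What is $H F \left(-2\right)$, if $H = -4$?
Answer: $168$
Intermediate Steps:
$H F \left(-2\right) = - 4 \cdot 21 \left(-2\right) = \left(-4\right) \left(-42\right) = 168$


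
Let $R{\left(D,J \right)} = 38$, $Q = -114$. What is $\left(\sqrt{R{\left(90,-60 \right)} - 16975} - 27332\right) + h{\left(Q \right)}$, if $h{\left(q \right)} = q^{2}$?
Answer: $-14336 + i \sqrt{16937} \approx -14336.0 + 130.14 i$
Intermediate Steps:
$\left(\sqrt{R{\left(90,-60 \right)} - 16975} - 27332\right) + h{\left(Q \right)} = \left(\sqrt{38 - 16975} - 27332\right) + \left(-114\right)^{2} = \left(\sqrt{-16937} - 27332\right) + 12996 = \left(i \sqrt{16937} - 27332\right) + 12996 = \left(-27332 + i \sqrt{16937}\right) + 12996 = -14336 + i \sqrt{16937}$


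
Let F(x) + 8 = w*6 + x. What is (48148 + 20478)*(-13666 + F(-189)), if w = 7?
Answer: -948479946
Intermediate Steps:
F(x) = 34 + x (F(x) = -8 + (7*6 + x) = -8 + (42 + x) = 34 + x)
(48148 + 20478)*(-13666 + F(-189)) = (48148 + 20478)*(-13666 + (34 - 189)) = 68626*(-13666 - 155) = 68626*(-13821) = -948479946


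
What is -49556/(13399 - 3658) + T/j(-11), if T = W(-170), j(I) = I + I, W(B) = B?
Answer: 282869/107151 ≈ 2.6399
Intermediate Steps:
j(I) = 2*I
T = -170
-49556/(13399 - 3658) + T/j(-11) = -49556/(13399 - 3658) - 170/(2*(-11)) = -49556/9741 - 170/(-22) = -49556*1/9741 - 170*(-1/22) = -49556/9741 + 85/11 = 282869/107151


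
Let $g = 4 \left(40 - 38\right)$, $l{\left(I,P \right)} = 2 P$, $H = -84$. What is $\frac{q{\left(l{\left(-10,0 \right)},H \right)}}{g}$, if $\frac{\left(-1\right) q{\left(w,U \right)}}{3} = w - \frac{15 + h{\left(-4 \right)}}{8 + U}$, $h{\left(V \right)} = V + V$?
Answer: $- \frac{21}{608} \approx -0.034539$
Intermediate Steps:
$h{\left(V \right)} = 2 V$
$g = 8$ ($g = 4 \cdot 2 = 8$)
$q{\left(w,U \right)} = - 3 w + \frac{21}{8 + U}$ ($q{\left(w,U \right)} = - 3 \left(w - \frac{15 + 2 \left(-4\right)}{8 + U}\right) = - 3 \left(w - \frac{15 - 8}{8 + U}\right) = - 3 \left(w - \frac{7}{8 + U}\right) = - 3 w + \frac{21}{8 + U}$)
$\frac{q{\left(l{\left(-10,0 \right)},H \right)}}{g} = \frac{3 \frac{1}{8 - 84} \left(7 - 8 \cdot 2 \cdot 0 - - 84 \cdot 2 \cdot 0\right)}{8} = \frac{3 \left(7 - 0 - \left(-84\right) 0\right)}{-76} \cdot \frac{1}{8} = 3 \left(- \frac{1}{76}\right) \left(7 + 0 + 0\right) \frac{1}{8} = 3 \left(- \frac{1}{76}\right) 7 \cdot \frac{1}{8} = \left(- \frac{21}{76}\right) \frac{1}{8} = - \frac{21}{608}$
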